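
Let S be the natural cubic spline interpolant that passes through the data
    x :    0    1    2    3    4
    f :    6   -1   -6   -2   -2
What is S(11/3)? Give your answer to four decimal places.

-1.5026

Put M_i = S'' at the i-th knot. Here h = (1, 1, 1, 1) and Δ = (-7, -5, 4, 0), so the interior equations h_(i-1)·M_(i-1) + 2(h_(i-1)+h_i)·M_i + h_i·M_(i+1) = 6(Δ_i − Δ_(i-1)) read
  1·M_0 + 4·M_1 + 1·M_2 = 6(Δ_1 - Δ_0) = 12
  1·M_1 + 4·M_2 + 1·M_3 = 6(Δ_2 - Δ_1) = 54
  1·M_2 + 4·M_3 + 1·M_4 = 6(Δ_3 - Δ_2) = -24
Natural end conditions: M_0 = M_4 = 0.
Solving: M_0 = 0, M_1 = -15/14, M_2 = 114/7, M_3 = -141/14, M_4 = 0.
On [3, 4], S(x) = -2 + 47/14·(x - 3) - 141/28·(x - 3)² + 47/28·(x - 3)³.
With (x - 3) = 2/3: S(11/3) = -284/189.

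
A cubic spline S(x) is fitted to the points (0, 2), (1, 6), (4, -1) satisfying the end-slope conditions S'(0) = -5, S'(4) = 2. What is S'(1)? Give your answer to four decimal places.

5.2500

Let M_i = S''(x_i). Step sizes h_i = 1, 3; slopes of the chords Δ_i = (y_(i+1) - y_i)/h_i = 4, -7/3.
  1·M_0 + 8·M_1 + 3·M_2 = 6(Δ_1 - Δ_0) = -38
Clamped end conditions give two more equations: 2h_0·M_0 + h_0·M_1 = 6(Δ_0 - S'(0)) = 54 and h_1·M_1 + 2h_1·M_2 = 6(S'(4) - Δ_1) = 26.
Hence M_0 = 67/2, M_1 = -13, M_2 = 65/6.
On [1, 4], S'(x) = b_1 + 2c_1·(x - 1) + 3d_1·(x - 1)² with b_1 = Δ_1 - h_1(2M_1 + M_2)/6 = 21/4, c_1 = M_1/2 = -13/2, d_1 = (M_2 - M_1)/(6h_1) = 143/108. So S'(1) = 21/4.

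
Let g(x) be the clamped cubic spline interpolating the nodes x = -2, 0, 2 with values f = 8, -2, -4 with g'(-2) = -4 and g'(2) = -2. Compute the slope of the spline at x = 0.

Write m_i for g''(x_i). With h_i = 2, 2 and divided differences Δ_i = -5, -1, the continuity of g' gives the tridiagonal system
  2·m_0 + 8·m_1 + 2·m_2 = 6(Δ_1 - Δ_0) = 24
Clamped end conditions give two more equations: 2h_0·m_0 + h_0·m_1 = 6(Δ_0 - g'(-2)) = -6 and h_1·m_1 + 2h_1·m_2 = 6(g'(2) - Δ_1) = -6.
Hence m_0 = -4, m_1 = 5, m_2 = -4.
On [0, 2], g'(x) = b_1 + 2c_1·x + 3d_1·x² with b_1 = Δ_1 - h_1(2m_1 + m_2)/6 = -3, c_1 = m_1/2 = 5/2, d_1 = (m_2 - m_1)/(6h_1) = -3/4. So g'(0) = -3.

-3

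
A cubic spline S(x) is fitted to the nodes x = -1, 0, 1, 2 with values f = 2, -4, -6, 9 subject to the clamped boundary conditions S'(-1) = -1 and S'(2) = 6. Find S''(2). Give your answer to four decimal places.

-45.3333

Put σ_i = S'' at the i-th knot. Here h = (1, 1, 1) and Δ = (-6, -2, 15), so the interior equations h_(i-1)·σ_(i-1) + 2(h_(i-1)+h_i)·σ_i + h_i·σ_(i+1) = 6(Δ_i − Δ_(i-1)) read
  1·σ_0 + 4·σ_1 + 1·σ_2 = 6(Δ_1 - Δ_0) = 24
  1·σ_1 + 4·σ_2 + 1·σ_3 = 6(Δ_2 - Δ_1) = 102
Clamped end conditions give two more equations: 2h_0·σ_0 + h_0·σ_1 = 6(Δ_0 - S'(-1)) = -30 and h_2·σ_2 + 2h_2·σ_3 = 6(S'(2) - Δ_2) = -54.
Hence σ_0 = -46/3, σ_1 = 2/3, σ_2 = 110/3, σ_3 = -136/3.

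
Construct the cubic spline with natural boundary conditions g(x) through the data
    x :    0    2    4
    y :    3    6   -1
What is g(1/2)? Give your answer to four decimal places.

With σ_i denoting the second derivative at x_i, h_i = 2, 2, and Δ_i = (y_(i+1) − y_i)/h_i = 3/2, -7/2:
  2·σ_0 + 8·σ_1 + 2·σ_2 = 6(Δ_1 - Δ_0) = -30
Natural end conditions: σ_0 = σ_2 = 0.
Forward elimination and back-substitution give σ_0 = 0, σ_1 = -15/4, σ_2 = 0.
On [0, 2], g(x) = 3 + 11/4·x + 0·x² - 5/16·x³.
With x = 1/2: g(1/2) = 555/128.

4.3359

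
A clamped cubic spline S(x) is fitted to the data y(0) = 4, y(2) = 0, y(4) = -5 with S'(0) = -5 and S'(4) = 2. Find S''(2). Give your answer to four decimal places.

-4.2500

Write σ_i for S''(x_i). With h_i = 2, 2 and divided differences Δ_i = -2, -5/2, the continuity of S' gives the tridiagonal system
  2·σ_0 + 8·σ_1 + 2·σ_2 = 6(Δ_1 - Δ_0) = -3
Clamped end conditions give two more equations: 2h_0·σ_0 + h_0·σ_1 = 6(Δ_0 - S'(0)) = 18 and h_1·σ_1 + 2h_1·σ_2 = 6(S'(4) - Δ_1) = 27.
Solving the tridiagonal system: σ_0 = 53/8, σ_1 = -17/4, σ_2 = 71/8.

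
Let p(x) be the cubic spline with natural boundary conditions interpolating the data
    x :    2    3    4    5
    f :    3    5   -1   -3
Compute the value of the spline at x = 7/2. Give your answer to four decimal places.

2.3000

Write σ_i for p''(x_i). With h_i = 1, 1, 1 and divided differences Δ_i = 2, -6, -2, the continuity of p' gives the tridiagonal system
  1·σ_0 + 4·σ_1 + 1·σ_2 = 6(Δ_1 - Δ_0) = -48
  1·σ_1 + 4·σ_2 + 1·σ_3 = 6(Δ_2 - Δ_1) = 24
Natural end conditions: σ_0 = σ_3 = 0.
Hence σ_0 = 0, σ_1 = -72/5, σ_2 = 48/5, σ_3 = 0.
On [3, 4], p(x) = 5 - 14/5·(x - 3) - 36/5·(x - 3)² + 4·(x - 3)³.
With (x - 3) = 1/2: p(7/2) = 23/10.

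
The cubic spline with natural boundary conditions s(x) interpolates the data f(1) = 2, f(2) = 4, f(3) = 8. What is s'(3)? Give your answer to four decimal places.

With m_i denoting the second derivative at x_i, h_i = 1, 1, and Δ_i = (y_(i+1) − y_i)/h_i = 2, 4:
  1·m_0 + 4·m_1 + 1·m_2 = 6(Δ_1 - Δ_0) = 12
Natural end conditions: m_0 = m_2 = 0.
Hence m_0 = 0, m_1 = 3, m_2 = 0.
On [2, 3], s'(x) = b_1 + 2c_1·(x - 2) + 3d_1·(x - 2)² with b_1 = Δ_1 - h_1(2m_1 + m_2)/6 = 3, c_1 = m_1/2 = 3/2, d_1 = (m_2 - m_1)/(6h_1) = -1/2. So s'(3) = 9/2.

4.5000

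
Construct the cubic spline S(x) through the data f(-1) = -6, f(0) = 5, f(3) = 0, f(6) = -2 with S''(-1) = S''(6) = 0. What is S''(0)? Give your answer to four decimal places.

With M_i denoting the second derivative at x_i, h_i = 1, 3, 3, and Δ_i = (y_(i+1) − y_i)/h_i = 11, -5/3, -2/3:
  1·M_0 + 8·M_1 + 3·M_2 = 6(Δ_1 - Δ_0) = -76
  3·M_1 + 12·M_2 + 3·M_3 = 6(Δ_2 - Δ_1) = 6
Natural end conditions: M_0 = M_3 = 0.
Forward elimination and back-substitution give M_0 = 0, M_1 = -310/29, M_2 = 92/29, M_3 = 0.

-10.6897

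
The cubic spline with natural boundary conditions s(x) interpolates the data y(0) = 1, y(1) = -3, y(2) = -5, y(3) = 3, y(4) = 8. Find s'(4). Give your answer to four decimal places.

With M_i denoting the second derivative at x_i, h_i = 1, 1, 1, 1, and Δ_i = (y_(i+1) − y_i)/h_i = -4, -2, 8, 5:
  1·M_0 + 4·M_1 + 1·M_2 = 6(Δ_1 - Δ_0) = 12
  1·M_1 + 4·M_2 + 1·M_3 = 6(Δ_2 - Δ_1) = 60
  1·M_2 + 4·M_3 + 1·M_4 = 6(Δ_3 - Δ_2) = -18
Natural end conditions: M_0 = M_4 = 0.
Solving the tridiagonal system: M_0 = 0, M_1 = -39/28, M_2 = 123/7, M_3 = -249/28, M_4 = 0.
On [3, 4], s'(x) = b_3 + 2c_3·(x - 3) + 3d_3·(x - 3)² with b_3 = Δ_3 - h_3(2M_3 + M_4)/6 = 223/28, c_3 = M_3/2 = -249/56, d_3 = (M_4 - M_3)/(6h_3) = 83/56. So s'(4) = 197/56.

3.5179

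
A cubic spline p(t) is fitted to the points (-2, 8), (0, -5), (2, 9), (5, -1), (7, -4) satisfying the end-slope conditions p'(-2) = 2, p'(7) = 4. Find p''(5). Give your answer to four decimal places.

2.9718

Let M_i = p''(x_i). Step sizes h_i = 2, 2, 3, 2; slopes of the chords Δ_i = (y_(i+1) - y_i)/h_i = -13/2, 7, -10/3, -3/2.
  2·M_0 + 8·M_1 + 2·M_2 = 6(Δ_1 - Δ_0) = 81
  2·M_1 + 10·M_2 + 3·M_3 = 6(Δ_2 - Δ_1) = -62
  3·M_2 + 10·M_3 + 2·M_4 = 6(Δ_3 - Δ_2) = 11
Clamped end conditions give two more equations: 2h_0·M_0 + h_0·M_1 = 6(Δ_0 - p'(-2)) = -51 and h_3·M_3 + 2h_3·M_4 = 6(p'(7) - Δ_3) = 33.
Solving the tridiagonal system: M_0 = -3875/177, M_1 = 6473/354, M_2 = -3805/354, M_3 = 526/177, M_4 = 4789/708.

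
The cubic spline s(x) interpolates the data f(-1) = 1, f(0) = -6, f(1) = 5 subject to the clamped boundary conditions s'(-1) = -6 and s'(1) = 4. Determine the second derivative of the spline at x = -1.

-25

Put m_i = s'' at the i-th knot. Here h = (1, 1) and Δ = (-7, 11), so the interior equations h_(i-1)·m_(i-1) + 2(h_(i-1)+h_i)·m_i + h_i·m_(i+1) = 6(Δ_i − Δ_(i-1)) read
  1·m_0 + 4·m_1 + 1·m_2 = 6(Δ_1 - Δ_0) = 108
Clamped end conditions give two more equations: 2h_0·m_0 + h_0·m_1 = 6(Δ_0 - s'(-1)) = -6 and h_1·m_1 + 2h_1·m_2 = 6(s'(1) - Δ_1) = -42.
Solving the tridiagonal system: m_0 = -25, m_1 = 44, m_2 = -43.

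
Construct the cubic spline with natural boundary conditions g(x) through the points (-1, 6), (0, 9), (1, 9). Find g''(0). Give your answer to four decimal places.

-4.5000

Put M_i = g'' at the i-th knot. Here h = (1, 1) and Δ = (3, 0), so the interior equations h_(i-1)·M_(i-1) + 2(h_(i-1)+h_i)·M_i + h_i·M_(i+1) = 6(Δ_i − Δ_(i-1)) read
  1·M_0 + 4·M_1 + 1·M_2 = 6(Δ_1 - Δ_0) = -18
Natural end conditions: M_0 = M_2 = 0.
Forward elimination and back-substitution give M_0 = 0, M_1 = -9/2, M_2 = 0.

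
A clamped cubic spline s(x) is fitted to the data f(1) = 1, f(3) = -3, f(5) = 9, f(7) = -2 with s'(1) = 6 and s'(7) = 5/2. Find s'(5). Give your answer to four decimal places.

Write M_i for s''(x_i). With h_i = 2, 2, 2 and divided differences Δ_i = -2, 6, -11/2, the continuity of s' gives the tridiagonal system
  2·M_0 + 8·M_1 + 2·M_2 = 6(Δ_1 - Δ_0) = 48
  2·M_1 + 8·M_2 + 2·M_3 = 6(Δ_2 - Δ_1) = -69
Clamped end conditions give two more equations: 2h_0·M_0 + h_0·M_1 = 6(Δ_0 - s'(1)) = -48 and h_2·M_2 + 2h_2·M_3 = 6(s'(7) - Δ_2) = 48.
Hence M_0 = -59/3, M_1 = 46/3, M_2 = -53/3, M_3 = 125/6.
On [5, 7], s'(x) = b_2 + 2c_2·(x - 5) + 3d_2·(x - 5)² with b_2 = Δ_2 - h_2(2M_2 + M_3)/6 = -2/3, c_2 = M_2/2 = -53/6, d_2 = (M_3 - M_2)/(6h_2) = 77/24. So s'(5) = -2/3.

-0.6667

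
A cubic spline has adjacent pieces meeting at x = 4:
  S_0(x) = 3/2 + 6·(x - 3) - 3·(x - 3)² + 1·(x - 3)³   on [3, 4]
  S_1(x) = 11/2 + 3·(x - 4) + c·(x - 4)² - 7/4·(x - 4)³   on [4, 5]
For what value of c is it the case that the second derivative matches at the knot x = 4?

0

S_0''(x) = -6 + 6·(x - 3), so S_0''(4) = 0. On the right, S_1''(4) = 2c, so c = 0.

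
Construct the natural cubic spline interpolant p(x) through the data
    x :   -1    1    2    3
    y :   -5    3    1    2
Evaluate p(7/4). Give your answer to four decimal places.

Write M_i for p''(x_i). With h_i = 2, 1, 1 and divided differences Δ_i = 4, -2, 1, the continuity of p' gives the tridiagonal system
  2·M_0 + 6·M_1 + 1·M_2 = 6(Δ_1 - Δ_0) = -36
  1·M_1 + 4·M_2 + 1·M_3 = 6(Δ_2 - Δ_1) = 18
Natural end conditions: M_0 = M_3 = 0.
Solving: M_0 = 0, M_1 = -162/23, M_2 = 144/23, M_3 = 0.
On [1, 2], p(x) = 3 - 16/23·(x - 1) - 81/23·(x - 1)² + 51/23·(x - 1)³.
With (x - 1) = 3/4: p(7/4) = 2109/1472.

1.4327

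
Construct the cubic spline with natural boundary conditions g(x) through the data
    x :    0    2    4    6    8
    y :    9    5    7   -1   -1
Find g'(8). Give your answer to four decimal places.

Write m_i for g''(x_i). With h_i = 2, 2, 2, 2 and divided differences Δ_i = -2, 1, -4, 0, the continuity of g' gives the tridiagonal system
  2·m_0 + 8·m_1 + 2·m_2 = 6(Δ_1 - Δ_0) = 18
  2·m_1 + 8·m_2 + 2·m_3 = 6(Δ_2 - Δ_1) = -30
  2·m_2 + 8·m_3 + 2·m_4 = 6(Δ_3 - Δ_2) = 24
Natural end conditions: m_0 = m_4 = 0.
Solving the tridiagonal system: m_0 = 0, m_1 = 207/56, m_2 = -81/14, m_3 = 249/56, m_4 = 0.
On [6, 8], g'(x) = b_3 + 2c_3·(x - 6) + 3d_3·(x - 6)² with b_3 = Δ_3 - h_3(2m_3 + m_4)/6 = -83/28, c_3 = m_3/2 = 249/112, d_3 = (m_4 - m_3)/(6h_3) = -83/224. So g'(8) = 83/56.

1.4821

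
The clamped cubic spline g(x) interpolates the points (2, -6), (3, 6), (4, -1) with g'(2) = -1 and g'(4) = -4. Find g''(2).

Let σ_i = g''(x_i). Step sizes h_i = 1, 1; slopes of the chords Δ_i = (y_(i+1) - y_i)/h_i = 12, -7.
  1·σ_0 + 4·σ_1 + 1·σ_2 = 6(Δ_1 - Δ_0) = -114
Clamped end conditions give two more equations: 2h_0·σ_0 + h_0·σ_1 = 6(Δ_0 - g'(2)) = 78 and h_1·σ_1 + 2h_1·σ_2 = 6(g'(4) - Δ_1) = 18.
Solving the tridiagonal system: σ_0 = 66, σ_1 = -54, σ_2 = 36.

66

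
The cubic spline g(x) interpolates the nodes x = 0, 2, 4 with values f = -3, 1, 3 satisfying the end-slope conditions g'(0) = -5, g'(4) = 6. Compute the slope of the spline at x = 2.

2

Write m_i for g''(x_i). With h_i = 2, 2 and divided differences Δ_i = 2, 1, the continuity of g' gives the tridiagonal system
  2·m_0 + 8·m_1 + 2·m_2 = 6(Δ_1 - Δ_0) = -6
Clamped end conditions give two more equations: 2h_0·m_0 + h_0·m_1 = 6(Δ_0 - g'(0)) = 42 and h_1·m_1 + 2h_1·m_2 = 6(g'(4) - Δ_1) = 30.
Solving: m_0 = 14, m_1 = -7, m_2 = 11.
On [2, 4], g'(x) = b_1 + 2c_1·(x - 2) + 3d_1·(x - 2)² with b_1 = Δ_1 - h_1(2m_1 + m_2)/6 = 2, c_1 = m_1/2 = -7/2, d_1 = (m_2 - m_1)/(6h_1) = 3/2. So g'(2) = 2.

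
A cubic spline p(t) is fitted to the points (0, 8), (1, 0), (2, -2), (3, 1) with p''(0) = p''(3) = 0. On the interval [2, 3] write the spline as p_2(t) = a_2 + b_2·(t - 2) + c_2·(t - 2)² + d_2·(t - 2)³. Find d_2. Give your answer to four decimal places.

-0.9333

Write σ_i for p''(x_i). With h_i = 1, 1, 1 and divided differences Δ_i = -8, -2, 3, the continuity of p' gives the tridiagonal system
  1·σ_0 + 4·σ_1 + 1·σ_2 = 6(Δ_1 - Δ_0) = 36
  1·σ_1 + 4·σ_2 + 1·σ_3 = 6(Δ_2 - Δ_1) = 30
Natural end conditions: σ_0 = σ_3 = 0.
Forward elimination and back-substitution give σ_0 = 0, σ_1 = 38/5, σ_2 = 28/5, σ_3 = 0.
On [2, 3], with p_2(t) = a_2 + b_2·(t - 2) + c_2·(t - 2)² + d_2·(t - 2)³: c_2 = σ_2/2 = 14/5, d_2 = (σ_3 - σ_2)/(6h_2) = -14/15, b_2 = Δ_2 - h_2(2σ_2 + σ_3)/6 = 17/15.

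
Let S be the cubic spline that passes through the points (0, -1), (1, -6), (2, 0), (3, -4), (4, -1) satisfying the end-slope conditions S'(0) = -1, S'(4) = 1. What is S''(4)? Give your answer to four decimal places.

Let σ_i = S''(x_i). Step sizes h_i = 1, 1, 1, 1; slopes of the chords Δ_i = (y_(i+1) - y_i)/h_i = -5, 6, -4, 3.
  1·σ_0 + 4·σ_1 + 1·σ_2 = 6(Δ_1 - Δ_0) = 66
  1·σ_1 + 4·σ_2 + 1·σ_3 = 6(Δ_2 - Δ_1) = -60
  1·σ_2 + 4·σ_3 + 1·σ_4 = 6(Δ_3 - Δ_2) = 42
Clamped end conditions give two more equations: 2h_0·σ_0 + h_0·σ_1 = 6(Δ_0 - S'(0)) = -24 and h_3·σ_3 + 2h_3·σ_4 = 6(S'(4) - Δ_3) = -12.
Hence σ_0 = -190/7, σ_1 = 212/7, σ_2 = -28, σ_3 = 152/7, σ_4 = -118/7.

-16.8571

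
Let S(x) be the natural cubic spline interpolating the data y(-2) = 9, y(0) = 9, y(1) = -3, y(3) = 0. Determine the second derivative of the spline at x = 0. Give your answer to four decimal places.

Put σ_i = S'' at the i-th knot. Here h = (2, 1, 2) and Δ = (0, -12, 3/2), so the interior equations h_(i-1)·σ_(i-1) + 2(h_(i-1)+h_i)·σ_i + h_i·σ_(i+1) = 6(Δ_i − Δ_(i-1)) read
  2·σ_0 + 6·σ_1 + 1·σ_2 = 6(Δ_1 - Δ_0) = -72
  1·σ_1 + 6·σ_2 + 2·σ_3 = 6(Δ_2 - Δ_1) = 81
Natural end conditions: σ_0 = σ_3 = 0.
Solving: σ_0 = 0, σ_1 = -513/35, σ_2 = 558/35, σ_3 = 0.

-14.6571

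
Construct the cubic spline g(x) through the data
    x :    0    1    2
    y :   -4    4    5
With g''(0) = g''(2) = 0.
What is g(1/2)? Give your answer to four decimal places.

Write m_i for g''(x_i). With h_i = 1, 1 and divided differences Δ_i = 8, 1, the continuity of g' gives the tridiagonal system
  1·m_0 + 4·m_1 + 1·m_2 = 6(Δ_1 - Δ_0) = -42
Natural end conditions: m_0 = m_2 = 0.
Hence m_0 = 0, m_1 = -21/2, m_2 = 0.
On [0, 1], g(x) = -4 + 39/4·x + 0·x² - 7/4·x³.
With x = 1/2: g(1/2) = 21/32.

0.6563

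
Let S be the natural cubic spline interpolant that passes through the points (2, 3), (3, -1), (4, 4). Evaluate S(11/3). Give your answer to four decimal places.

1.6667

Put σ_i = S'' at the i-th knot. Here h = (1, 1) and Δ = (-4, 5), so the interior equations h_(i-1)·σ_(i-1) + 2(h_(i-1)+h_i)·σ_i + h_i·σ_(i+1) = 6(Δ_i − Δ_(i-1)) read
  1·σ_0 + 4·σ_1 + 1·σ_2 = 6(Δ_1 - Δ_0) = 54
Natural end conditions: σ_0 = σ_2 = 0.
Forward elimination and back-substitution give σ_0 = 0, σ_1 = 27/2, σ_2 = 0.
On [3, 4], S(x) = -1 + 1/2·(x - 3) + 27/4·(x - 3)² - 9/4·(x - 3)³.
With (x - 3) = 2/3: S(11/3) = 5/3.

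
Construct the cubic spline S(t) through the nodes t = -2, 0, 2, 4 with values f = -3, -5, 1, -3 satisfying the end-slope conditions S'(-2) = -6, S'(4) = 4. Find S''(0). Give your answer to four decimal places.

3.5333

Put m_i = S'' at the i-th knot. Here h = (2, 2, 2) and Δ = (-1, 3, -2), so the interior equations h_(i-1)·m_(i-1) + 2(h_(i-1)+h_i)·m_i + h_i·m_(i+1) = 6(Δ_i − Δ_(i-1)) read
  2·m_0 + 8·m_1 + 2·m_2 = 6(Δ_1 - Δ_0) = 24
  2·m_1 + 8·m_2 + 2·m_3 = 6(Δ_2 - Δ_1) = -30
Clamped end conditions give two more equations: 2h_0·m_0 + h_0·m_1 = 6(Δ_0 - S'(-2)) = 30 and h_2·m_2 + 2h_2·m_3 = 6(S'(4) - Δ_2) = 36.
Hence m_0 = 86/15, m_1 = 53/15, m_2 = -118/15, m_3 = 194/15.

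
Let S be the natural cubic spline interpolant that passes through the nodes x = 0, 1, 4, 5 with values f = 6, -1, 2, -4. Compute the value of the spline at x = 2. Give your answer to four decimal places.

-1.2727

With M_i denoting the second derivative at x_i, h_i = 1, 3, 1, and Δ_i = (y_(i+1) − y_i)/h_i = -7, 1, -6:
  1·M_0 + 8·M_1 + 3·M_2 = 6(Δ_1 - Δ_0) = 48
  3·M_1 + 8·M_2 + 1·M_3 = 6(Δ_2 - Δ_1) = -42
Natural end conditions: M_0 = M_3 = 0.
Solving the tridiagonal system: M_0 = 0, M_1 = 102/11, M_2 = -96/11, M_3 = 0.
On [1, 4], S(x) = -1 - 43/11·(x - 1) + 51/11·(x - 1)² - 1·(x - 1)³.
With (x - 1) = 1: S(2) = -14/11.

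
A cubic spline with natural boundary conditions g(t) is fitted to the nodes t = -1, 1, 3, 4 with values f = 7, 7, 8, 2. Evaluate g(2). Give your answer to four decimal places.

8.7614

Write m_i for g''(x_i). With h_i = 2, 2, 1 and divided differences Δ_i = 0, 1/2, -6, the continuity of g' gives the tridiagonal system
  2·m_0 + 8·m_1 + 2·m_2 = 6(Δ_1 - Δ_0) = 3
  2·m_1 + 6·m_2 + 1·m_3 = 6(Δ_2 - Δ_1) = -39
Natural end conditions: m_0 = m_3 = 0.
Solving: m_0 = 0, m_1 = 24/11, m_2 = -159/22, m_3 = 0.
On [1, 3], g(t) = 7 + 16/11·(t - 1) + 12/11·(t - 1)² - 69/88·(t - 1)³.
With (t - 1) = 1: g(2) = 771/88.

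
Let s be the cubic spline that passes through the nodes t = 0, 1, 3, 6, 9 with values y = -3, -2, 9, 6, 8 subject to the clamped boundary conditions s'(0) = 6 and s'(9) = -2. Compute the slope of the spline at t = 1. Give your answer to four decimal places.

Write M_i for s''(x_i). With h_i = 1, 2, 3, 3 and divided differences Δ_i = 1, 11/2, -1, 2/3, the continuity of s' gives the tridiagonal system
  1·M_0 + 6·M_1 + 2·M_2 = 6(Δ_1 - Δ_0) = 27
  2·M_1 + 10·M_2 + 3·M_3 = 6(Δ_2 - Δ_1) = -39
  3·M_2 + 12·M_3 + 3·M_4 = 6(Δ_3 - Δ_2) = 10
Clamped end conditions give two more equations: 2h_0·M_0 + h_0·M_1 = 6(Δ_0 - s'(0)) = -30 and h_3·M_3 + 2h_3·M_4 = 6(s'(9) - Δ_3) = -16.
Forward elimination and back-substitution give M_0 = -2171/108, M_1 = 551/54, M_2 = -1525/216, M_3 = 403/108, M_4 = -979/216.
On [1, 3], s'(t) = b_1 + 2c_1·(t - 1) + 3d_1·(t - 1)² with b_1 = Δ_1 - h_1(2M_1 + M_2)/6 = 227/216, c_1 = M_1/2 = 551/108, d_1 = (M_2 - M_1)/(6h_1) = -1243/864. So s'(1) = 227/216.

1.0509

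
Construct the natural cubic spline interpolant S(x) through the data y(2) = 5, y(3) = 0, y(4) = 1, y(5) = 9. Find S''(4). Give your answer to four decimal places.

Let M_i = S''(x_i). Step sizes h_i = 1, 1, 1; slopes of the chords Δ_i = (y_(i+1) - y_i)/h_i = -5, 1, 8.
  1·M_0 + 4·M_1 + 1·M_2 = 6(Δ_1 - Δ_0) = 36
  1·M_1 + 4·M_2 + 1·M_3 = 6(Δ_2 - Δ_1) = 42
Natural end conditions: M_0 = M_3 = 0.
Hence M_0 = 0, M_1 = 34/5, M_2 = 44/5, M_3 = 0.

8.8000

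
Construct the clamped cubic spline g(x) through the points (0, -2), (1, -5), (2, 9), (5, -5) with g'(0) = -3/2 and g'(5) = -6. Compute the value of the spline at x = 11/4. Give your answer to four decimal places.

Write M_i for g''(x_i). With h_i = 1, 1, 3 and divided differences Δ_i = -3, 14, -14/3, the continuity of g' gives the tridiagonal system
  1·M_0 + 4·M_1 + 1·M_2 = 6(Δ_1 - Δ_0) = 102
  1·M_1 + 8·M_2 + 3·M_3 = 6(Δ_2 - Δ_1) = -112
Clamped end conditions give two more equations: 2h_0·M_0 + h_0·M_1 = 6(Δ_0 - g'(0)) = -9 and h_2·M_2 + 2h_2·M_3 = 6(g'(5) - Δ_2) = -8.
Solving: M_0 = -664/29, M_1 = 1067/29, M_2 = -646/29, M_3 = 853/87.
On [2, 5], g(x) = 9 + 737/58·(x - 2) - 323/29·(x - 2)² + 2791/1566·(x - 2)³.
With (x - 2) = 3/4: g(11/4) = 48319/3712.

13.0170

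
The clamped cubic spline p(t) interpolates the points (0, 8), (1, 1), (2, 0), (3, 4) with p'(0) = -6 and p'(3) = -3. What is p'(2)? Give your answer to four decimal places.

With M_i denoting the second derivative at x_i, h_i = 1, 1, 1, and Δ_i = (y_(i+1) − y_i)/h_i = -7, -1, 4:
  1·M_0 + 4·M_1 + 1·M_2 = 6(Δ_1 - Δ_0) = 36
  1·M_1 + 4·M_2 + 1·M_3 = 6(Δ_2 - Δ_1) = 30
Clamped end conditions give two more equations: 2h_0·M_0 + h_0·M_1 = 6(Δ_0 - p'(0)) = -6 and h_2·M_2 + 2h_2·M_3 = 6(p'(3) - Δ_2) = -42.
Solving the tridiagonal system: M_0 = -34/5, M_1 = 38/5, M_2 = 62/5, M_3 = -136/5.
On [2, 3], p'(t) = b_2 + 2c_2·(t - 2) + 3d_2·(t - 2)² with b_2 = Δ_2 - h_2(2M_2 + M_3)/6 = 22/5, c_2 = M_2/2 = 31/5, d_2 = (M_3 - M_2)/(6h_2) = -33/5. So p'(2) = 22/5.

4.4000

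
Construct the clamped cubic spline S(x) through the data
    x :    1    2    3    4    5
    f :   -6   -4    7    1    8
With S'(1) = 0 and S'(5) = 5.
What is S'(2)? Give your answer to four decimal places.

9.3393

With m_i denoting the second derivative at x_i, h_i = 1, 1, 1, 1, and Δ_i = (y_(i+1) − y_i)/h_i = 2, 11, -6, 7:
  1·m_0 + 4·m_1 + 1·m_2 = 6(Δ_1 - Δ_0) = 54
  1·m_1 + 4·m_2 + 1·m_3 = 6(Δ_2 - Δ_1) = -102
  1·m_2 + 4·m_3 + 1·m_4 = 6(Δ_3 - Δ_2) = 78
Clamped end conditions give two more equations: 2h_0·m_0 + h_0·m_1 = 6(Δ_0 - S'(1)) = 12 and h_3·m_3 + 2h_3·m_4 = 6(S'(5) - Δ_3) = -12.
Solving the tridiagonal system: m_0 = -187/28, m_1 = 355/14, m_2 = -163/4, m_3 = 499/14, m_4 = -667/28.
On [2, 3], S'(x) = b_1 + 2c_1·(x - 2) + 3d_1·(x - 2)² with b_1 = Δ_1 - h_1(2m_1 + m_2)/6 = 523/56, c_1 = m_1/2 = 355/28, d_1 = (m_2 - m_1)/(6h_1) = -617/56. So S'(2) = 523/56.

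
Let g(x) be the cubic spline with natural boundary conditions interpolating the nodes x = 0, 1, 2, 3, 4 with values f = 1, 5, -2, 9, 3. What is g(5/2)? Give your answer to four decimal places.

Let m_i = g''(x_i). Step sizes h_i = 1, 1, 1, 1; slopes of the chords Δ_i = (y_(i+1) - y_i)/h_i = 4, -7, 11, -6.
  1·m_0 + 4·m_1 + 1·m_2 = 6(Δ_1 - Δ_0) = -66
  1·m_1 + 4·m_2 + 1·m_3 = 6(Δ_2 - Δ_1) = 108
  1·m_2 + 4·m_3 + 1·m_4 = 6(Δ_3 - Δ_2) = -102
Natural end conditions: m_0 = m_4 = 0.
Forward elimination and back-substitution give m_0 = 0, m_1 = -381/14, m_2 = 300/7, m_3 = -507/14, m_4 = 0.
On [2, 3], g(x) = -2 + 11/4·(x - 2) + 150/7·(x - 2)² - 369/28·(x - 2)³.
With (x - 2) = 1/2: g(5/2) = 691/224.

3.0848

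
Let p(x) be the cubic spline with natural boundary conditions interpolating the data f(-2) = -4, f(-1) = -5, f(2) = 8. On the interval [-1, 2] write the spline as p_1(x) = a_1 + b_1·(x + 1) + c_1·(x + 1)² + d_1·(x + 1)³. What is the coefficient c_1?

2

With σ_i denoting the second derivative at x_i, h_i = 1, 3, and Δ_i = (y_(i+1) − y_i)/h_i = -1, 13/3:
  1·σ_0 + 8·σ_1 + 3·σ_2 = 6(Δ_1 - Δ_0) = 32
Natural end conditions: σ_0 = σ_2 = 0.
Solving: σ_0 = 0, σ_1 = 4, σ_2 = 0.
On [-1, 2], with p_1(x) = a_1 + b_1·(x + 1) + c_1·(x + 1)² + d_1·(x + 1)³: c_1 = σ_1/2 = 2, d_1 = (σ_2 - σ_1)/(6h_1) = -2/9, b_1 = Δ_1 - h_1(2σ_1 + σ_2)/6 = 1/3.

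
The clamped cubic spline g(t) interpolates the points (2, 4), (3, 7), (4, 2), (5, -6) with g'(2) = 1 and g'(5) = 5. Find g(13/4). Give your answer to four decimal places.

6.8969

Let σ_i = g''(x_i). Step sizes h_i = 1, 1, 1; slopes of the chords Δ_i = (y_(i+1) - y_i)/h_i = 3, -5, -8.
  1·σ_0 + 4·σ_1 + 1·σ_2 = 6(Δ_1 - Δ_0) = -48
  1·σ_1 + 4·σ_2 + 1·σ_3 = 6(Δ_2 - Δ_1) = -18
Clamped end conditions give two more equations: 2h_0·σ_0 + h_0·σ_1 = 6(Δ_0 - g'(2)) = 12 and h_2·σ_2 + 2h_2·σ_3 = 6(g'(5) - Δ_2) = 78.
Forward elimination and back-substitution give σ_0 = 178/15, σ_1 = -176/15, σ_2 = -194/15, σ_3 = 682/15.
On [3, 4], g(t) = 7 + 16/15·(t - 3) - 88/15·(t - 3)² - 1/5·(t - 3)³.
With (t - 3) = 1/4: g(13/4) = 2207/320.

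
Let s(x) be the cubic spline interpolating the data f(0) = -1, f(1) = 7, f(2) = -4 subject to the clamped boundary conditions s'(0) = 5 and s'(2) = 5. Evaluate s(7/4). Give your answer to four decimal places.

With m_i denoting the second derivative at x_i, h_i = 1, 1, and Δ_i = (y_(i+1) − y_i)/h_i = 8, -11:
  1·m_0 + 4·m_1 + 1·m_2 = 6(Δ_1 - Δ_0) = -114
Clamped end conditions give two more equations: 2h_0·m_0 + h_0·m_1 = 6(Δ_0 - s'(0)) = 18 and h_1·m_1 + 2h_1·m_2 = 6(s'(2) - Δ_1) = 96.
Solving: m_0 = 75/2, m_1 = -57, m_2 = 153/2.
On [1, 2], s(x) = 7 - 19/4·(x - 1) - 57/2·(x - 1)² + 89/4·(x - 1)³.
With (x - 1) = 3/4: s(7/4) = -821/256.

-3.2070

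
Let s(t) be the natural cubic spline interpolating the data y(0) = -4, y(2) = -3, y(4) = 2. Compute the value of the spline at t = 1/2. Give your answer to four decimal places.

With M_i denoting the second derivative at x_i, h_i = 2, 2, and Δ_i = (y_(i+1) − y_i)/h_i = 1/2, 5/2:
  2·M_0 + 8·M_1 + 2·M_2 = 6(Δ_1 - Δ_0) = 12
Natural end conditions: M_0 = M_2 = 0.
Solving the tridiagonal system: M_0 = 0, M_1 = 3/2, M_2 = 0.
On [0, 2], s(t) = -4 + 0·t + 0·t² + 1/8·t³.
With t = 1/2: s(1/2) = -255/64.

-3.9844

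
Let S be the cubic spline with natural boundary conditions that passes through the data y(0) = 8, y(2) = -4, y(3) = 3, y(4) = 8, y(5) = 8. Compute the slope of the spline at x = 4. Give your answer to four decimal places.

2.0930

With σ_i denoting the second derivative at x_i, h_i = 2, 1, 1, 1, and Δ_i = (y_(i+1) − y_i)/h_i = -6, 7, 5, 0:
  2·σ_0 + 6·σ_1 + 1·σ_2 = 6(Δ_1 - Δ_0) = 78
  1·σ_1 + 4·σ_2 + 1·σ_3 = 6(Δ_2 - Δ_1) = -12
  1·σ_2 + 4·σ_3 + 1·σ_4 = 6(Δ_3 - Δ_2) = -30
Natural end conditions: σ_0 = σ_4 = 0.
Forward elimination and back-substitution give σ_0 = 0, σ_1 = 594/43, σ_2 = -210/43, σ_3 = -270/43, σ_4 = 0.
On [4, 5], S'(x) = b_3 + 2c_3·(x - 4) + 3d_3·(x - 4)² with b_3 = Δ_3 - h_3(2σ_3 + σ_4)/6 = 90/43, c_3 = σ_3/2 = -135/43, d_3 = (σ_4 - σ_3)/(6h_3) = 45/43. So S'(4) = 90/43.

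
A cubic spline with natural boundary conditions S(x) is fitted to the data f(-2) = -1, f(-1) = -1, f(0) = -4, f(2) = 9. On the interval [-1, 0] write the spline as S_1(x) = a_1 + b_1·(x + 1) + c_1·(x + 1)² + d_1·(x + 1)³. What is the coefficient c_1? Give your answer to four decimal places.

-3.5870

Put m_i = S'' at the i-th knot. Here h = (1, 1, 2) and Δ = (0, -3, 13/2), so the interior equations h_(i-1)·m_(i-1) + 2(h_(i-1)+h_i)·m_i + h_i·m_(i+1) = 6(Δ_i − Δ_(i-1)) read
  1·m_0 + 4·m_1 + 1·m_2 = 6(Δ_1 - Δ_0) = -18
  1·m_1 + 6·m_2 + 2·m_3 = 6(Δ_2 - Δ_1) = 57
Natural end conditions: m_0 = m_3 = 0.
Solving: m_0 = 0, m_1 = -165/23, m_2 = 246/23, m_3 = 0.
On [-1, 0], with S_1(x) = a_1 + b_1·(x + 1) + c_1·(x + 1)² + d_1·(x + 1)³: c_1 = m_1/2 = -165/46, d_1 = (m_2 - m_1)/(6h_1) = 137/46, b_1 = Δ_1 - h_1(2m_1 + m_2)/6 = -55/23.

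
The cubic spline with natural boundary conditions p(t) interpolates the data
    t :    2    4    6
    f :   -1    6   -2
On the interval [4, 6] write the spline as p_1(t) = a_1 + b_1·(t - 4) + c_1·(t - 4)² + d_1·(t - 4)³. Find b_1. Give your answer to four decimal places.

Put M_i = p'' at the i-th knot. Here h = (2, 2) and Δ = (7/2, -4), so the interior equations h_(i-1)·M_(i-1) + 2(h_(i-1)+h_i)·M_i + h_i·M_(i+1) = 6(Δ_i − Δ_(i-1)) read
  2·M_0 + 8·M_1 + 2·M_2 = 6(Δ_1 - Δ_0) = -45
Natural end conditions: M_0 = M_2 = 0.
Solving: M_0 = 0, M_1 = -45/8, M_2 = 0.
On [4, 6], with p_1(t) = a_1 + b_1·(t - 4) + c_1·(t - 4)² + d_1·(t - 4)³: c_1 = M_1/2 = -45/16, d_1 = (M_2 - M_1)/(6h_1) = 15/32, b_1 = Δ_1 - h_1(2M_1 + M_2)/6 = -1/4.

-0.2500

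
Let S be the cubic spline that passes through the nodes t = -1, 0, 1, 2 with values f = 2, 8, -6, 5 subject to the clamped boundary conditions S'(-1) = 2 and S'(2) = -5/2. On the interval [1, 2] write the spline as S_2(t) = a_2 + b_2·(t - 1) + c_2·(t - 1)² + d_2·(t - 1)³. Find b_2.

0

Write m_i for S''(x_i). With h_i = 1, 1, 1 and divided differences Δ_i = 6, -14, 11, the continuity of S' gives the tridiagonal system
  1·m_0 + 4·m_1 + 1·m_2 = 6(Δ_1 - Δ_0) = -120
  1·m_1 + 4·m_2 + 1·m_3 = 6(Δ_2 - Δ_1) = 150
Clamped end conditions give two more equations: 2h_0·m_0 + h_0·m_1 = 6(Δ_0 - S'(-1)) = 24 and h_2·m_2 + 2h_2·m_3 = 6(S'(2) - Δ_2) = -81.
Hence m_0 = 41, m_1 = -58, m_2 = 71, m_3 = -76.
On [1, 2], with S_2(t) = a_2 + b_2·(t - 1) + c_2·(t - 1)² + d_2·(t - 1)³: c_2 = m_2/2 = 71/2, d_2 = (m_3 - m_2)/(6h_2) = -49/2, b_2 = Δ_2 - h_2(2m_2 + m_3)/6 = 0.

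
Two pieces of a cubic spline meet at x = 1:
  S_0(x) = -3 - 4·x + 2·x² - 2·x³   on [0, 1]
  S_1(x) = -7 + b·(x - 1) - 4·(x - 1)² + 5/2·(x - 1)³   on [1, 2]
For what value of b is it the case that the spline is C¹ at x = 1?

S_0'(x) = -4 + 4·x - 6·x², so S_0'(1) = -6. On the right, S_1'(1) = b, so b = -6.

-6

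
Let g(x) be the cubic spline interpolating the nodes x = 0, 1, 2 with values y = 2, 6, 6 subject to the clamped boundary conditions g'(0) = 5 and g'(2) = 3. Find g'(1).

1

Let m_i = g''(x_i). Step sizes h_i = 1, 1; slopes of the chords Δ_i = (y_(i+1) - y_i)/h_i = 4, 0.
  1·m_0 + 4·m_1 + 1·m_2 = 6(Δ_1 - Δ_0) = -24
Clamped end conditions give two more equations: 2h_0·m_0 + h_0·m_1 = 6(Δ_0 - g'(0)) = -6 and h_1·m_1 + 2h_1·m_2 = 6(g'(2) - Δ_1) = 18.
Forward elimination and back-substitution give m_0 = 2, m_1 = -10, m_2 = 14.
On [1, 2], g'(x) = b_1 + 2c_1·(x - 1) + 3d_1·(x - 1)² with b_1 = Δ_1 - h_1(2m_1 + m_2)/6 = 1, c_1 = m_1/2 = -5, d_1 = (m_2 - m_1)/(6h_1) = 4. So g'(1) = 1.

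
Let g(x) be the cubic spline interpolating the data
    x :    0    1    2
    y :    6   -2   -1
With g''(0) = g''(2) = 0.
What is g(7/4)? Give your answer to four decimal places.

-1.7773

With σ_i denoting the second derivative at x_i, h_i = 1, 1, and Δ_i = (y_(i+1) − y_i)/h_i = -8, 1:
  1·σ_0 + 4·σ_1 + 1·σ_2 = 6(Δ_1 - Δ_0) = 54
Natural end conditions: σ_0 = σ_2 = 0.
Hence σ_0 = 0, σ_1 = 27/2, σ_2 = 0.
On [1, 2], g(x) = -2 - 7/2·(x - 1) + 27/4·(x - 1)² - 9/4·(x - 1)³.
With (x - 1) = 3/4: g(7/4) = -455/256.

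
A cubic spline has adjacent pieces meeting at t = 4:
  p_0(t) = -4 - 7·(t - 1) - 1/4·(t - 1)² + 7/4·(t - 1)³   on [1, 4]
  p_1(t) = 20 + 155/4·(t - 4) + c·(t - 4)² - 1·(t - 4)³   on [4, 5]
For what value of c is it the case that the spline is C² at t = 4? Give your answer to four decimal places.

15.5000

p_0''(t) = -1/2 + 21/2·(t - 1), so p_0''(4) = 31. On the right, p_1''(4) = 2c, so c = 31/2.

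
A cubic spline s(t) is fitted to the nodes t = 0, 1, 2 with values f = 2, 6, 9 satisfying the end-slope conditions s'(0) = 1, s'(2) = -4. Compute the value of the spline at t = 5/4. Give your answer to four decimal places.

With σ_i denoting the second derivative at x_i, h_i = 1, 1, and Δ_i = (y_(i+1) − y_i)/h_i = 4, 3:
  1·σ_0 + 4·σ_1 + 1·σ_2 = 6(Δ_1 - Δ_0) = -6
Clamped end conditions give two more equations: 2h_0·σ_0 + h_0·σ_1 = 6(Δ_0 - s'(0)) = 18 and h_1·σ_1 + 2h_1·σ_2 = 6(s'(2) - Δ_1) = -42.
Forward elimination and back-substitution give σ_0 = 8, σ_1 = 2, σ_2 = -22.
On [1, 2], s(t) = 6 + 6·(t - 1) + 1·(t - 1)² - 4·(t - 1)³.
With (t - 1) = 1/4: s(5/4) = 15/2.

7.5000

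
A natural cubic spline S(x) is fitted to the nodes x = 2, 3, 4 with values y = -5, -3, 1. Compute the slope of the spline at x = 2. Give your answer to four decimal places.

With M_i denoting the second derivative at x_i, h_i = 1, 1, and Δ_i = (y_(i+1) − y_i)/h_i = 2, 4:
  1·M_0 + 4·M_1 + 1·M_2 = 6(Δ_1 - Δ_0) = 12
Natural end conditions: M_0 = M_2 = 0.
Forward elimination and back-substitution give M_0 = 0, M_1 = 3, M_2 = 0.
On [2, 3], S'(x) = b_0 + 2c_0·(x - 2) + 3d_0·(x - 2)² with b_0 = Δ_0 - h_0(2M_0 + M_1)/6 = 3/2, c_0 = M_0/2 = 0, d_0 = (M_1 - M_0)/(6h_0) = 1/2. So S'(2) = 3/2.

1.5000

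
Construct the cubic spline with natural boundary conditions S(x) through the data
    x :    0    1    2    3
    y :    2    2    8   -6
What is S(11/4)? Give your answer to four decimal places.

-1.1563

With σ_i denoting the second derivative at x_i, h_i = 1, 1, 1, and Δ_i = (y_(i+1) − y_i)/h_i = 0, 6, -14:
  1·σ_0 + 4·σ_1 + 1·σ_2 = 6(Δ_1 - Δ_0) = 36
  1·σ_1 + 4·σ_2 + 1·σ_3 = 6(Δ_2 - Δ_1) = -120
Natural end conditions: σ_0 = σ_3 = 0.
Solving the tridiagonal system: σ_0 = 0, σ_1 = 88/5, σ_2 = -172/5, σ_3 = 0.
On [2, 3], S(x) = 8 - 38/15·(x - 2) - 86/5·(x - 2)² + 86/15·(x - 2)³.
With (x - 2) = 3/4: S(11/4) = -37/32.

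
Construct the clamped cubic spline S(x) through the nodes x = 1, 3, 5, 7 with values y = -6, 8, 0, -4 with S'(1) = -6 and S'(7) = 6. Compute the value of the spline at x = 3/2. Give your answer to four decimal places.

Put σ_i = S'' at the i-th knot. Here h = (2, 2, 2) and Δ = (7, -4, -2), so the interior equations h_(i-1)·σ_(i-1) + 2(h_(i-1)+h_i)·σ_i + h_i·σ_(i+1) = 6(Δ_i − Δ_(i-1)) read
  2·σ_0 + 8·σ_1 + 2·σ_2 = 6(Δ_1 - Δ_0) = -66
  2·σ_1 + 8·σ_2 + 2·σ_3 = 6(Δ_2 - Δ_1) = 12
Clamped end conditions give two more equations: 2h_0·σ_0 + h_0·σ_1 = 6(Δ_0 - S'(1)) = 78 and h_2·σ_2 + 2h_2·σ_3 = 6(S'(7) - Δ_2) = 48.
Solving the tridiagonal system: σ_0 = 137/5, σ_1 = -79/5, σ_2 = 14/5, σ_3 = 53/5.
On [1, 3], S(x) = -6 - 6·(x - 1) + 137/10·(x - 1)² - 18/5·(x - 1)³.
With (x - 1) = 1/2: S(3/2) = -241/40.

-6.0250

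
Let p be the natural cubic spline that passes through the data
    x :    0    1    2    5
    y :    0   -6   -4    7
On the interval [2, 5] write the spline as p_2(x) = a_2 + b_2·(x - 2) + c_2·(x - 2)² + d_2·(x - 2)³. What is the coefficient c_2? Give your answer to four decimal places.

-0.1290

Write m_i for p''(x_i). With h_i = 1, 1, 3 and divided differences Δ_i = -6, 2, 11/3, the continuity of p' gives the tridiagonal system
  1·m_0 + 4·m_1 + 1·m_2 = 6(Δ_1 - Δ_0) = 48
  1·m_1 + 8·m_2 + 3·m_3 = 6(Δ_2 - Δ_1) = 10
Natural end conditions: m_0 = m_3 = 0.
Hence m_0 = 0, m_1 = 374/31, m_2 = -8/31, m_3 = 0.
On [2, 5], with p_2(x) = a_2 + b_2·(x - 2) + c_2·(x - 2)² + d_2·(x - 2)³: c_2 = m_2/2 = -4/31, d_2 = (m_3 - m_2)/(6h_2) = 4/279, b_2 = Δ_2 - h_2(2m_2 + m_3)/6 = 365/93.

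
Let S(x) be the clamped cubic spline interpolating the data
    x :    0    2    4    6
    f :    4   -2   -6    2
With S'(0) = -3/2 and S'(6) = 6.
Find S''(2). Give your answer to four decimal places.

With M_i denoting the second derivative at x_i, h_i = 2, 2, 2, and Δ_i = (y_(i+1) − y_i)/h_i = -3, -2, 4:
  2·M_0 + 8·M_1 + 2·M_2 = 6(Δ_1 - Δ_0) = 6
  2·M_1 + 8·M_2 + 2·M_3 = 6(Δ_2 - Δ_1) = 36
Clamped end conditions give two more equations: 2h_0·M_0 + h_0·M_1 = 6(Δ_0 - S'(0)) = -9 and h_2·M_2 + 2h_2·M_3 = 6(S'(6) - Δ_2) = 12.
Solving: M_0 = -12/5, M_1 = 3/10, M_2 = 21/5, M_3 = 9/10.

0.3000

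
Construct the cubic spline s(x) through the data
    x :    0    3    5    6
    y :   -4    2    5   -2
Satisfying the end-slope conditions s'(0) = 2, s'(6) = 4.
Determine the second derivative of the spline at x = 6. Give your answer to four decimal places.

41.2807

Write M_i for s''(x_i). With h_i = 3, 2, 1 and divided differences Δ_i = 2, 3/2, -7, the continuity of s' gives the tridiagonal system
  3·M_0 + 10·M_1 + 2·M_2 = 6(Δ_1 - Δ_0) = -3
  2·M_1 + 6·M_2 + 1·M_3 = 6(Δ_2 - Δ_1) = -51
Clamped end conditions give two more equations: 2h_0·M_0 + h_0·M_1 = 6(Δ_0 - s'(0)) = 0 and h_2·M_2 + 2h_2·M_3 = 6(s'(6) - Δ_2) = 66.
Solving: M_0 = -101/57, M_1 = 202/57, M_2 = -944/57, M_3 = 2353/57.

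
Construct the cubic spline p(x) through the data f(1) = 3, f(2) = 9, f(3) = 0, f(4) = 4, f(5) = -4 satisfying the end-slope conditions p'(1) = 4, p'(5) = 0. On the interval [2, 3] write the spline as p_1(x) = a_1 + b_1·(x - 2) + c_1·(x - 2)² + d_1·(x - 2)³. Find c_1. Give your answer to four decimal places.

Put M_i = p'' at the i-th knot. Here h = (1, 1, 1, 1) and Δ = (6, -9, 4, -8), so the interior equations h_(i-1)·M_(i-1) + 2(h_(i-1)+h_i)·M_i + h_i·M_(i+1) = 6(Δ_i − Δ_(i-1)) read
  1·M_0 + 4·M_1 + 1·M_2 = 6(Δ_1 - Δ_0) = -90
  1·M_1 + 4·M_2 + 1·M_3 = 6(Δ_2 - Δ_1) = 78
  1·M_2 + 4·M_3 + 1·M_4 = 6(Δ_3 - Δ_2) = -72
Clamped end conditions give two more equations: 2h_0·M_0 + h_0·M_1 = 6(Δ_0 - p'(1)) = 12 and h_3·M_3 + 2h_3·M_4 = 6(p'(5) - Δ_3) = 48.
Hence M_0 = 101/4, M_1 = -77/2, M_2 = 155/4, M_3 = -77/2, M_4 = 173/4.
On [2, 3], with p_1(x) = a_1 + b_1·(x - 2) + c_1·(x - 2)² + d_1·(x - 2)³: c_1 = M_1/2 = -77/4, d_1 = (M_2 - M_1)/(6h_1) = 103/8, b_1 = Δ_1 - h_1(2M_1 + M_2)/6 = -21/8.

-19.2500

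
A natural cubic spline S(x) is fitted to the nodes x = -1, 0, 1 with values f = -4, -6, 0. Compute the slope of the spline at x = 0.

2

Put M_i = S'' at the i-th knot. Here h = (1, 1) and Δ = (-2, 6), so the interior equations h_(i-1)·M_(i-1) + 2(h_(i-1)+h_i)·M_i + h_i·M_(i+1) = 6(Δ_i − Δ_(i-1)) read
  1·M_0 + 4·M_1 + 1·M_2 = 6(Δ_1 - Δ_0) = 48
Natural end conditions: M_0 = M_2 = 0.
Forward elimination and back-substitution give M_0 = 0, M_1 = 12, M_2 = 0.
On [0, 1], S'(x) = b_1 + 2c_1·x + 3d_1·x² with b_1 = Δ_1 - h_1(2M_1 + M_2)/6 = 2, c_1 = M_1/2 = 6, d_1 = (M_2 - M_1)/(6h_1) = -2. So S'(0) = 2.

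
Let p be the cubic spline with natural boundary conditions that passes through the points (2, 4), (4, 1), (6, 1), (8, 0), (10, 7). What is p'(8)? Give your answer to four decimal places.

1.2321

Put M_i = p'' at the i-th knot. Here h = (2, 2, 2, 2) and Δ = (-3/2, 0, -1/2, 7/2), so the interior equations h_(i-1)·M_(i-1) + 2(h_(i-1)+h_i)·M_i + h_i·M_(i+1) = 6(Δ_i − Δ_(i-1)) read
  2·M_0 + 8·M_1 + 2·M_2 = 6(Δ_1 - Δ_0) = 9
  2·M_1 + 8·M_2 + 2·M_3 = 6(Δ_2 - Δ_1) = -3
  2·M_2 + 8·M_3 + 2·M_4 = 6(Δ_3 - Δ_2) = 24
Natural end conditions: M_0 = M_4 = 0.
Solving: M_0 = 0, M_1 = 171/112, M_2 = -45/28, M_3 = 381/112, M_4 = 0.
On [8, 10], p'(x) = b_3 + 2c_3·(x - 8) + 3d_3·(x - 8)² with b_3 = Δ_3 - h_3(2M_3 + M_4)/6 = 69/56, c_3 = M_3/2 = 381/224, d_3 = (M_4 - M_3)/(6h_3) = -127/448. So p'(8) = 69/56.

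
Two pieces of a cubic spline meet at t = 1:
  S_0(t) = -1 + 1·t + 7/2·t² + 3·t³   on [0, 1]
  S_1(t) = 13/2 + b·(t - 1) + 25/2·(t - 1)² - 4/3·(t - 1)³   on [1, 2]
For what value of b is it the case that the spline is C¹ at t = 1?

17

S_0'(t) = 1 + 7·t + 9·t², so S_0'(1) = 17. On the right, S_1'(1) = b, so b = 17.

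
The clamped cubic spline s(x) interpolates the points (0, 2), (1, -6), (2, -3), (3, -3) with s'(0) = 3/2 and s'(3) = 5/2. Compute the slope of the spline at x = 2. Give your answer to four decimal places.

With M_i denoting the second derivative at x_i, h_i = 1, 1, 1, and Δ_i = (y_(i+1) − y_i)/h_i = -8, 3, 0:
  1·M_0 + 4·M_1 + 1·M_2 = 6(Δ_1 - Δ_0) = 66
  1·M_1 + 4·M_2 + 1·M_3 = 6(Δ_2 - Δ_1) = -18
Clamped end conditions give two more equations: 2h_0·M_0 + h_0·M_1 = 6(Δ_0 - s'(0)) = -57 and h_2·M_2 + 2h_2·M_3 = 6(s'(3) - Δ_2) = 15.
Forward elimination and back-substitution give M_0 = -133/3, M_1 = 95/3, M_2 = -49/3, M_3 = 47/3.
On [2, 3], s'(x) = b_2 + 2c_2·(x - 2) + 3d_2·(x - 2)² with b_2 = Δ_2 - h_2(2M_2 + M_3)/6 = 17/6, c_2 = M_2/2 = -49/6, d_2 = (M_3 - M_2)/(6h_2) = 16/3. So s'(2) = 17/6.

2.8333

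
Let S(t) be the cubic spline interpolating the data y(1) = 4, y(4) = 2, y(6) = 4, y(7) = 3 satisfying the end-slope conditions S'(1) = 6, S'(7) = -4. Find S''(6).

-2

Write M_i for S''(x_i). With h_i = 3, 2, 1 and divided differences Δ_i = -2/3, 1, -1, the continuity of S' gives the tridiagonal system
  3·M_0 + 10·M_1 + 2·M_2 = 6(Δ_1 - Δ_0) = 10
  2·M_1 + 6·M_2 + 1·M_3 = 6(Δ_2 - Δ_1) = -12
Clamped end conditions give two more equations: 2h_0·M_0 + h_0·M_1 = 6(Δ_0 - S'(1)) = -40 and h_2·M_2 + 2h_2·M_3 = 6(S'(7) - Δ_2) = -18.
Hence M_0 = -26/3, M_1 = 4, M_2 = -2, M_3 = -8.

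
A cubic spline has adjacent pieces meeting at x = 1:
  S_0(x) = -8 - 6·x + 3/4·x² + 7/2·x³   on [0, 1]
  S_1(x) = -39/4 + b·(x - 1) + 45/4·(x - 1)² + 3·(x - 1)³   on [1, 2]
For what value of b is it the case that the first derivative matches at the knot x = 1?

S_0'(x) = -6 + 3/2·x + 21/2·x², so S_0'(1) = 6. On the right, S_1'(1) = b, so b = 6.

6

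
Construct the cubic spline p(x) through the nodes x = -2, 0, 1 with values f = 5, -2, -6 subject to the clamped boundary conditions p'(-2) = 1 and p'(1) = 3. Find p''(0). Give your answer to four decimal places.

With M_i denoting the second derivative at x_i, h_i = 2, 1, and Δ_i = (y_(i+1) − y_i)/h_i = -7/2, -4:
  2·M_0 + 6·M_1 + 1·M_2 = 6(Δ_1 - Δ_0) = -3
Clamped end conditions give two more equations: 2h_0·M_0 + h_0·M_1 = 6(Δ_0 - p'(-2)) = -27 and h_1·M_1 + 2h_1·M_2 = 6(p'(1) - Δ_1) = 42.
Solving the tridiagonal system: M_0 = -67/12, M_1 = -7/3, M_2 = 133/6.

-2.3333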